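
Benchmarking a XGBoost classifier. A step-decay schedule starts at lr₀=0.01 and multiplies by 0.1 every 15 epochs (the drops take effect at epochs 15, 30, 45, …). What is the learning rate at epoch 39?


n_drops = ⌊39/15⌋ = 2
lr = 0.01·0.1^2 = 0.01·0.01 = 0.0001

0.0001


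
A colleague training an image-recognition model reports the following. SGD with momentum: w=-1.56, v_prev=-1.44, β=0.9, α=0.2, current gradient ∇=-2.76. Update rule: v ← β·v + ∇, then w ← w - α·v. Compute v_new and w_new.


v_new = 0.9·-1.44 - 2.76 = -1.296 - 2.76 = -4.056
w_new = -1.56 - 0.2·-4.056 = -1.56 + 0.8112 = -0.7488

v_new=-4.056, w_new=-0.7488


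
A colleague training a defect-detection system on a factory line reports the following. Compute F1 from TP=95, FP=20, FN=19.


Precision = 95/115 = 0.8261
Recall = 95/114 = 0.8333
F1 = 2·P·R/(P+R) = 2·TP/(2·TP+FP+FN) = 190/(190+20+19) = 190/229 = 0.8297

0.8297


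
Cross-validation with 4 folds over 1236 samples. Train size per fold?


Fold size = 1236/4 = 309
Training per fold = 1236 - 309 = 927

927


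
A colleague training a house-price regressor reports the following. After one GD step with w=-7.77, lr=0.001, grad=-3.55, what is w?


w_new = w - α·∇
= -7.77 - 0.001·-3.55
= -7.77 + 0.00355
= -7.76645

-7.76645


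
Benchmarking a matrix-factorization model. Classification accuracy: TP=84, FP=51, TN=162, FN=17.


Accuracy = (TP+TN)/(TP+TN+FP+FN)
= (84+162)/(314)
= 246/314 = 78.34%

78.34%


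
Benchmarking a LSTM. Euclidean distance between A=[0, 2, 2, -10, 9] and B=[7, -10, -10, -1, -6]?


d = √((0-7)² + (2+ 10)² + (2+ 10)² + (-10+ 1)² + (9+ 6)²)
  = √(49 + 144 + 144 + 81 + 225)
  = √643 = 25.3574

25.3574


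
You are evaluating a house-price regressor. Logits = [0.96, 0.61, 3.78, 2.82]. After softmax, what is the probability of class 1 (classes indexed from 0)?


Exponentials: e^0.96=2.6117, e^0.61=1.8404, e^3.78=43.816, e^2.82=16.7769
Sum = 65.045
Softmax = [0.0402, 0.0283, 0.6736, 0.2579]
p[1] = 1.8404/65.045 = 0.0283

0.0283


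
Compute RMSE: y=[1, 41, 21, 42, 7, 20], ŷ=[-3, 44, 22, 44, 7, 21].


MSE = 31/6 = 5.1667
RMSE = √(31/6) = 2.273

2.273


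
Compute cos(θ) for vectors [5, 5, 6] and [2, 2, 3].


A·B = 5·2 + 5·2 + 6·3 = 38
‖A‖ = √86 = 9.2736, ‖B‖ = √17 = 4.1231
cos = 38/(√86·√17) = 38/√1462 = 0.9938

0.9938


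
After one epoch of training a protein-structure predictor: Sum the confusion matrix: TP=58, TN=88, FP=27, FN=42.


Total = TP + TN + FP + FN
= 58 + 88 + 27 + 42
= 215
(Predicted positive: 85, predicted negative: 130)

215


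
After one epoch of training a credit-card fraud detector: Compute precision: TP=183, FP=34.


Precision = TP/(TP+FP)
= 183/(183+34)
= 183/217 = 84.33%

84.33%


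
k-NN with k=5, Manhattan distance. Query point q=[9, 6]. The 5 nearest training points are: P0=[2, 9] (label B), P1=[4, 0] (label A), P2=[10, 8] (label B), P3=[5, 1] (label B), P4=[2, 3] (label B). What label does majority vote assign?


d(q,P0) = 10  (label B)
d(q,P1) = 11  (label A)
d(q,P2) = 3  (label B)
d(q,P3) = 9  (label B)
d(q,P4) = 10  (label B)
Votes: A=1, B=4
Majority → B

B


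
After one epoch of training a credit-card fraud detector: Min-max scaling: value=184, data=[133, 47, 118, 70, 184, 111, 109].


min=47, max=184
(184-47)/(184-47) = 137/137 = 1.0

1.0


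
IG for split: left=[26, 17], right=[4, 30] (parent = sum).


Parent = [30, 47], H_parent = 0.9645
H_left = 0.9682 (n=43), H_right = 0.5226 (n=34)
H_children = (43/77)·0.9682 + (34/77)·0.5226 = 0.7714
IG = 0.9645 - 0.7714 = 0.1931

0.1931


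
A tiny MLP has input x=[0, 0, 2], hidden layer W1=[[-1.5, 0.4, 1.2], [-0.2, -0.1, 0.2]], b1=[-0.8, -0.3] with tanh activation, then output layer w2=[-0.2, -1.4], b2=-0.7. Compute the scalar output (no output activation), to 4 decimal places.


z1[0] = (-1.5)·(0) + (0.4)·(0) + (1.2)·(2) - 0.8 = 1.6
z1[1] = (-0.2)·(0) + (-0.1)·(0) + (0.2)·(2) - 0.3 = 0.1
h = tanh(z1) = [0.9217, 0.0997]
output = (-0.2)·(0.9217) + (-1.4)·(0.0997) - 0.7 = -1.0239

-1.0239


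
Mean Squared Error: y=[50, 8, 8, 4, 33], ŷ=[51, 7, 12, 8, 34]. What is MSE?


Squared errors: (50-51)²=1, (8-7)²=1, (8-12)²=16, (4-8)²=16, (33-34)²=1
Sum = 35
MSE = 35/5 = 7

7


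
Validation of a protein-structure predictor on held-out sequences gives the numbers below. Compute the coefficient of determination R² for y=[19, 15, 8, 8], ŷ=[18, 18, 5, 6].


ȳ = 12.5
SS_res = Σ(y-ŷ)² = 23
SS_tot = Σ(y-ȳ)² = 89
R² = 1 - SS_res/SS_tot = 1 - 0.2584 = 0.7416

0.7416


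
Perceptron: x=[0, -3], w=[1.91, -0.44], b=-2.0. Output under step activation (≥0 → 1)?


z = (0)·(1.91) + (-3)·(-0.44) - 2.0
  = -0.68
step(z) = 0 (z<0)

0


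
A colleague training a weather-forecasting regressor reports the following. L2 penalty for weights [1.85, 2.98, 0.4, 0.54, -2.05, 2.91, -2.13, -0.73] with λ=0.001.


‖w‖₂² = (1.85)² + (2.98)² + (0.4)² + (0.54)² + (-2.05)² + (2.91)² + (-2.13)² + (-0.73)²
     = 3.4225 + 8.8804 + 0.16 + 0.2916 + 4.2025 + 8.4681 + 4.5369 + 0.5329
     = 30.4949
λ·‖w‖₂² = 0.001·30.4949 = 0.030495

0.030495


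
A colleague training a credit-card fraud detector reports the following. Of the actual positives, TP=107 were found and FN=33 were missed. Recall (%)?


Recall = TP/(TP+FN)
= 107/(107+33)
= 107/140 = 76.43%

76.43%


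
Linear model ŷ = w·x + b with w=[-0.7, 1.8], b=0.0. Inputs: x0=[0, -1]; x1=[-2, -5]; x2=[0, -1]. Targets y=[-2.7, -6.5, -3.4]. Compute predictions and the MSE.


ŷ0 = (-0.7)·(0) + (1.8)·(-1) + 0.0 = -1.8
ŷ1 = (-0.7)·(-2) + (1.8)·(-5) + 0.0 = -7.6
ŷ2 = (-0.7)·(0) + (1.8)·(-1) + 0.0 = -1.8
errors² = [0.81, 1.21, 2.56]
MSE = 4.5800/3 = 1.5267

1.5267


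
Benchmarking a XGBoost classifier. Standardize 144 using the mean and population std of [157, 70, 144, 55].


μ = 106.5, σ = 44.5561
z = (144 - 106.5)/44.5561 = 0.8416

0.8416


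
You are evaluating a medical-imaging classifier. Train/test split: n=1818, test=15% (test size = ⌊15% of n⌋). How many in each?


Test = ⌊1818·15/100⌋ = 272
Train = 1818 - 272 = 1546

Train: 1546, Test: 272


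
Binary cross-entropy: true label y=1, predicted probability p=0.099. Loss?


BCE = -[y·ln(p) + (1-y)·ln(1-p)]
= -1·ln(0.099) - 0
= -ln(0.099) = 2.3126

2.3126


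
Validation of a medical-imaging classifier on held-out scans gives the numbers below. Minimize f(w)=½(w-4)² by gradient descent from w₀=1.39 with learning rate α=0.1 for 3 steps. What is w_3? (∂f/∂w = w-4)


step 1: grad = 1.39-4 = -2.61; w = 1.39 - 0.1·(-2.61) = 1.651
step 2: grad = 1.651-4 = -2.349; w = 1.651 - 0.1·(-2.349) = 1.8859
step 3: grad = 1.8859-4 = -2.1141; w = 1.8859 - 0.1·(-2.1141) = 2.09731

2.09731


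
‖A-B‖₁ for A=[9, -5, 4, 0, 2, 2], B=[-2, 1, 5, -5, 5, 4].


d = |9+ 2| + |-5-1| + |4-5| + |0+ 5| + |2-5| + |2-4|
  = 11 + 6 + 1 + 5 + 3 + 2
  = 28

28


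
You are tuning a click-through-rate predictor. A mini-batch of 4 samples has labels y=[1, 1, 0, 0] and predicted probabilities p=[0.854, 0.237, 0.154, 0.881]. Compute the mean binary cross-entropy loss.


L[0] = -ln(0.854) = 0.1578
L[1] = -ln(0.237) = 1.4397
L[2] = -ln(1-0.154) = -ln(0.846) = 0.1672
L[3] = -ln(1-0.881) = -ln(0.119) = 2.1286
mean = (0.1578 + 1.4397 + 0.1672 + 2.1286)/4 = 0.9733

0.9733


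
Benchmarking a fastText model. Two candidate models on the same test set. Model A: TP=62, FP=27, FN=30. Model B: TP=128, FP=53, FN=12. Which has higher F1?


Model A: P=62/89=0.6966, R=62/92=0.6739, F1=2PR/(P+R)=2TP/(2TP+FP+FN)=124/181=0.6851
Model B: P=128/181=0.7072, R=128/140=0.9143, F1=2PR/(P+R)=2TP/(2TP+FP+FN)=256/321=0.7975
0.6851 < 0.7975 → Model B

Model B


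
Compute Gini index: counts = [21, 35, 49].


Probabilities: [21/105, 35/105, 49/105] ≈ [0.2, 0.3333, 0.4667]
Σpᵢ² = (441 + 1225 + 2401)/105² = 4067/11025
Gini = 1 - Σpᵢ² = 1 - 4067/11025 = 0.6311

0.6311


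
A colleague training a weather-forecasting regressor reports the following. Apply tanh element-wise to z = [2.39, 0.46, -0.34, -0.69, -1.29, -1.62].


tanh(2.39) = 0.9833
tanh(0.46) = 0.4301
tanh(-0.34) = -0.3275
tanh(-0.69) = -0.598
tanh(-1.29) = -0.8591
tanh(-1.62) = -0.9246
result = [0.9833, 0.4301, -0.3275, -0.598, -0.8591, -0.9246]

[0.9833, 0.4301, -0.3275, -0.598, -0.8591, -0.9246]


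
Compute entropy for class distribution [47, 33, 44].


Probabilities: [47/124, 33/124, 44/124] ≈ [0.379, 0.2661, 0.3548]
H = -((47/124)·log₂(47/124) + (33/124)·log₂(33/124) + (44/124)·log₂(44/124))
  = 1.5692 bits

1.5692 bits


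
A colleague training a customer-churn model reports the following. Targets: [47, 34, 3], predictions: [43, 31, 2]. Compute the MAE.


Absolute errors: |47-43|=4, |34-31|=3, |3-2|=1
Sum = 8
MAE = 8/3 = 8/3

8/3


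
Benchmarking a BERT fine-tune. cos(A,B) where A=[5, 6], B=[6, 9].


A·B = 5·6 + 6·9 = 84
‖A‖ = √61 = 7.8102, ‖B‖ = √117 = 10.8167
cos = 84/(√61·√117) = 84/√7137 = 0.9943

0.9943


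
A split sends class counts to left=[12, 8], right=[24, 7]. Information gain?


Parent = [36, 15], H_parent = 0.874
H_left = 0.971 (n=20), H_right = 0.7706 (n=31)
H_children = (20/51)·0.971 + (31/51)·0.7706 = 0.8492
IG = 0.874 - 0.8492 = 0.0248

0.0248


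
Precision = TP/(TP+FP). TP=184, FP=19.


Precision = TP/(TP+FP)
= 184/(184+19)
= 184/203 = 90.64%

90.64%


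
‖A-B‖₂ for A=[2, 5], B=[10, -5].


d = √((2-10)² + (5+ 5)²)
  = √(64 + 100)
  = √164 = 12.8062

12.8062


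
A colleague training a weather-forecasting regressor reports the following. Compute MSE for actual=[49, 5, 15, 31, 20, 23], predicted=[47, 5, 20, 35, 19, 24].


Squared errors: (49-47)²=4, (5-5)²=0, (15-20)²=25, (31-35)²=16, (20-19)²=1, (23-24)²=1
Sum = 47
MSE = 47/6 = 47/6

47/6


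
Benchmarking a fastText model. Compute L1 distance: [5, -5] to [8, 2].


d = |5-8| + |-5-2|
  = 3 + 7
  = 10

10


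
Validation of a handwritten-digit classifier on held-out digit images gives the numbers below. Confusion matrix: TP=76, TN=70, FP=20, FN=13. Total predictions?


Total = TP + TN + FP + FN
= 76 + 70 + 20 + 13
= 179
(Predicted positive: 96, predicted negative: 83)

179


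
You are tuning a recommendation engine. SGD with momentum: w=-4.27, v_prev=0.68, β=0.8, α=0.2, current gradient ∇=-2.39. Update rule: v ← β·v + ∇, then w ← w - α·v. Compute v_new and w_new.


v_new = 0.8·0.68 - 2.39 = 0.544 - 2.39 = -1.846
w_new = -4.27 - 0.2·-1.846 = -4.27 + 0.3692 = -3.9008

v_new=-1.846, w_new=-3.9008


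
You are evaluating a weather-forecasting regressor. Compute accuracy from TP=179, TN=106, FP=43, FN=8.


Accuracy = (TP+TN)/(TP+TN+FP+FN)
= (179+106)/(336)
= 285/336 = 84.82%

84.82%


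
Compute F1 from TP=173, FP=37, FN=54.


Precision = 173/210 = 0.8238
Recall = 173/227 = 0.7621
F1 = 2·P·R/(P+R) = 2·TP/(2·TP+FP+FN) = 346/(346+37+54) = 346/437 = 0.7918

0.7918


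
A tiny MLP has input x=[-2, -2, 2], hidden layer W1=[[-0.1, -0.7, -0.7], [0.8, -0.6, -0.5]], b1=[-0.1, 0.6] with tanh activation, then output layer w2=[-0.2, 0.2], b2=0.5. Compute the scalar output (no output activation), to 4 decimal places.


z1[0] = (-0.1)·(-2) + (-0.7)·(-2) + (-0.7)·(2) - 0.1 = 0.1
z1[1] = (0.8)·(-2) + (-0.6)·(-2) + (-0.5)·(2) + 0.6 = -0.8
h = tanh(z1) = [0.0997, -0.664]
output = (-0.2)·(0.0997) + (0.2)·(-0.664) + 0.5 = 0.3473

0.3473


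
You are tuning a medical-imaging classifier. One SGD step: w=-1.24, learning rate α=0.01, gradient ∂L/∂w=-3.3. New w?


w_new = w - α·∇
= -1.24 - 0.01·-3.3
= -1.24 + 0.033
= -1.207

-1.207


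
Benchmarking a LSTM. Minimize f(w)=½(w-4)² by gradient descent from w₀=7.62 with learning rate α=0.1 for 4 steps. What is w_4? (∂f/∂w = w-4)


step 1: grad = 7.62-4 = 3.62; w = 7.62 - 0.1·(3.62) = 7.258
step 2: grad = 7.258-4 = 3.258; w = 7.258 - 0.1·(3.258) = 6.9322
step 3: grad = 6.9322-4 = 2.9322; w = 6.9322 - 0.1·(2.9322) = 6.63898
step 4: grad = 6.63898-4 = 2.63898; w = 6.63898 - 0.1·(2.63898) = 6.375082

6.375082


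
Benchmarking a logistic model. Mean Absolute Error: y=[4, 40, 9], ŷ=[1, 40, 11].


Absolute errors: |4-1|=3, |40-40|=0, |9-11|=2
Sum = 5
MAE = 5/3 = 5/3

5/3


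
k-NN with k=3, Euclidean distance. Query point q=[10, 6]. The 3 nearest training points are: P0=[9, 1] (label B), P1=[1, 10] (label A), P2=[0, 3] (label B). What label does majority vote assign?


d(q,P0) = 5.099  (label B)
d(q,P1) = 9.8489  (label A)
d(q,P2) = 10.4403  (label B)
Votes: A=1, B=2
Majority → B

B


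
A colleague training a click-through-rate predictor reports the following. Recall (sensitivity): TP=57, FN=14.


Recall = TP/(TP+FN)
= 57/(57+14)
= 57/71 = 80.28%

80.28%


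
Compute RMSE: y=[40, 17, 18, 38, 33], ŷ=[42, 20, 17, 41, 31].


MSE = 27/5 = 5.4
RMSE = √(27/5) = 2.3238

2.3238


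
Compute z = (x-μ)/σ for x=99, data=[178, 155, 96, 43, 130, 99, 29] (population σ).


μ = 104.2857, σ = 50.9726
z = (99 - 104.2857)/50.9726 = -0.1037

-0.1037


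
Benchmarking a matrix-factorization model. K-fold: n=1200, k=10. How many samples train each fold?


Fold size = 1200/10 = 120
Training per fold = 1200 - 120 = 1080

1080


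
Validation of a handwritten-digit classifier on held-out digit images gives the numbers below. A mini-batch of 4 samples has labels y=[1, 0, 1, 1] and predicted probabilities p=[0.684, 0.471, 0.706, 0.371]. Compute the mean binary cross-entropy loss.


L[0] = -ln(0.684) = 0.3798
L[1] = -ln(1-0.471) = -ln(0.529) = 0.6368
L[2] = -ln(0.706) = 0.3481
L[3] = -ln(0.371) = 0.9916
mean = (0.3798 + 0.6368 + 0.3481 + 0.9916)/4 = 0.5891

0.5891


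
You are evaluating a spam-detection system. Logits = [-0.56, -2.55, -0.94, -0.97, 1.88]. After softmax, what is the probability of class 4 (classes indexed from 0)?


Exponentials: e^-0.56=0.5712, e^-2.55=0.0781, e^-0.94=0.3906, e^-0.97=0.3791, e^1.88=6.5535
Sum = 7.9725
Softmax = [0.0716, 0.0098, 0.049, 0.0475, 0.822]
p[4] = 6.5535/7.9725 = 0.822

0.822


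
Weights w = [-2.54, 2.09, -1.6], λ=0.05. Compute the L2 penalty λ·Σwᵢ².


‖w‖₂² = (-2.54)² + (2.09)² + (-1.6)²
     = 6.4516 + 4.3681 + 2.56
     = 13.3797
λ·‖w‖₂² = 0.05·13.3797 = 0.668985

0.668985


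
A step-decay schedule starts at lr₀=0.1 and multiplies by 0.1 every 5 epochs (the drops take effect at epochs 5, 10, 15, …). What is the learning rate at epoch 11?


n_drops = ⌊11/5⌋ = 2
lr = 0.1·0.1^2 = 0.1·0.01 = 0.001

0.001


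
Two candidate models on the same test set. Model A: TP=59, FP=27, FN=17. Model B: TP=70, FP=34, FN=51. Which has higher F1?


Model A: P=59/86=0.686, R=59/76=0.7763, F1=2PR/(P+R)=2TP/(2TP+FP+FN)=118/162=0.7284
Model B: P=70/104=0.6731, R=70/121=0.5785, F1=2PR/(P+R)=2TP/(2TP+FP+FN)=140/225=0.6222
0.7284 > 0.6222 → Model A

Model A


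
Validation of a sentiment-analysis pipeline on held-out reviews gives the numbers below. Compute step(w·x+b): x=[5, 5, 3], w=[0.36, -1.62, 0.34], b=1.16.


z = (5)·(0.36) + (5)·(-1.62) + (3)·(0.34) + 1.16
  = -4.12
step(z) = 0 (z<0)

0


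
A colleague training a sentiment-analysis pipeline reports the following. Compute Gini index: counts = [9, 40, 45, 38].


Probabilities: [9/132, 40/132, 45/132, 38/132] ≈ [0.0682, 0.303, 0.3409, 0.2879]
Σpᵢ² = (81 + 1600 + 2025 + 1444)/132² = 5150/17424
Gini = 1 - Σpᵢ² = 1 - 5150/17424 = 0.7044

0.7044


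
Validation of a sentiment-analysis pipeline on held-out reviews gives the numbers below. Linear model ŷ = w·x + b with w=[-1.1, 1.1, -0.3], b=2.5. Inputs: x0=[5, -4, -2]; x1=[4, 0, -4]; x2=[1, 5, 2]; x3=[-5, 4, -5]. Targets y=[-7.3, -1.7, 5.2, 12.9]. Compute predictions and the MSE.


ŷ0 = (-1.1)·(5) + (1.1)·(-4) + (-0.3)·(-2) + 2.5 = -6.8
ŷ1 = (-1.1)·(4) + (1.1)·(0) + (-0.3)·(-4) + 2.5 = -0.7
ŷ2 = (-1.1)·(1) + (1.1)·(5) + (-0.3)·(2) + 2.5 = 6.3
ŷ3 = (-1.1)·(-5) + (1.1)·(4) + (-0.3)·(-5) + 2.5 = 13.9
errors² = [0.25, 1.0, 1.21, 1.0]
MSE = 3.4600/4 = 0.865

0.865


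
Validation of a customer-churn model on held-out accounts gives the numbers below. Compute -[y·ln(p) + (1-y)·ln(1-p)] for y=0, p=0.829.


BCE = -[y·ln(p) + (1-y)·ln(1-p)]
= -0 - 1·ln(1-0.829)
= -ln(0.171) = 1.7661

1.7661


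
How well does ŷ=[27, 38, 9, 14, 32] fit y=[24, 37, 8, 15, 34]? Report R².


ȳ = 23.6
SS_res = Σ(y-ŷ)² = 16
SS_tot = Σ(y-ȳ)² = 605.2
R² = 1 - SS_res/SS_tot = 1 - 0.0264 = 0.9736

0.9736


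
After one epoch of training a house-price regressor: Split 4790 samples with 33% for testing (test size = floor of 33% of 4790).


Test = ⌊4790·33/100⌋ = 1580
Train = 4790 - 1580 = 3210

Train: 3210, Test: 1580


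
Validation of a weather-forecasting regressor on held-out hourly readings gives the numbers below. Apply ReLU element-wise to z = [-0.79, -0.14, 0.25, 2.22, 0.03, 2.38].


ReLU(-0.79) = max(0, -0.79) = 0.0
ReLU(-0.14) = max(0, -0.14) = 0.0
ReLU(0.25) = max(0, 0.25) = 0.25
ReLU(2.22) = max(0, 2.22) = 2.22
ReLU(0.03) = max(0, 0.03) = 0.03
ReLU(2.38) = max(0, 2.38) = 2.38
result = [0.0, 0.0, 0.25, 2.22, 0.03, 2.38]

[0.0, 0.0, 0.25, 2.22, 0.03, 2.38]


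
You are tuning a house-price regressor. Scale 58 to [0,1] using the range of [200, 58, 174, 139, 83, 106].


min=58, max=200
(58-58)/(200-58) = 0/142 = 0.0

0.0


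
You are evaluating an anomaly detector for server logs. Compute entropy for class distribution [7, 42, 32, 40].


Probabilities: [7/121, 42/121, 32/121, 40/121] ≈ [0.0579, 0.3471, 0.2645, 0.3306]
H = -((7/121)·log₂(7/121) + (42/121)·log₂(42/121) + (32/121)·log₂(32/121) + (40/121)·log₂(40/121))
  = 1.8031 bits

1.8031 bits


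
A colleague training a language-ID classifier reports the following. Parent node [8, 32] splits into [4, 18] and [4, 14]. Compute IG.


Parent = [8, 32], H_parent = 0.7219
H_left = 0.684 (n=22), H_right = 0.7642 (n=18)
H_children = (22/40)·0.684 + (18/40)·0.7642 = 0.7201
IG = 0.7219 - 0.7201 = 0.0018

0.0018


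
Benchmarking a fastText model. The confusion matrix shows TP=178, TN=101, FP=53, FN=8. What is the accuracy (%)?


Accuracy = (TP+TN)/(TP+TN+FP+FN)
= (178+101)/(340)
= 279/340 = 82.06%

82.06%


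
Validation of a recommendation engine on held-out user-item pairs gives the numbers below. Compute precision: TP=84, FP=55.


Precision = TP/(TP+FP)
= 84/(84+55)
= 84/139 = 60.43%

60.43%


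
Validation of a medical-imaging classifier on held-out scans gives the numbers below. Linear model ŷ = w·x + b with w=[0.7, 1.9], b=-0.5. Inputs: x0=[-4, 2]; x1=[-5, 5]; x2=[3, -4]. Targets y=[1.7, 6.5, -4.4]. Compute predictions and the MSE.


ŷ0 = (0.7)·(-4) + (1.9)·(2) - 0.5 = 0.5
ŷ1 = (0.7)·(-5) + (1.9)·(5) - 0.5 = 5.5
ŷ2 = (0.7)·(3) + (1.9)·(-4) - 0.5 = -6.0
errors² = [1.44, 1.0, 2.56]
MSE = 5.0000/3 = 1.6667

1.6667


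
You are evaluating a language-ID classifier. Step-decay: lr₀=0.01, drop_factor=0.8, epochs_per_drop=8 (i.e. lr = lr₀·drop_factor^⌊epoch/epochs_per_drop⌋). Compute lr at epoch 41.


n_drops = ⌊41/8⌋ = 5
lr = 0.01·0.8^5 = 0.01·0.32768 = 0.0032768

0.0032768


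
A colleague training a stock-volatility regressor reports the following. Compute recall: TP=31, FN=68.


Recall = TP/(TP+FN)
= 31/(31+68)
= 31/99 = 31.31%

31.31%


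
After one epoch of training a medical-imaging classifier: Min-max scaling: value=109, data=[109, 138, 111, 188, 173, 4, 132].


min=4, max=188
(109-4)/(188-4) = 105/184 = 0.5707

0.5707


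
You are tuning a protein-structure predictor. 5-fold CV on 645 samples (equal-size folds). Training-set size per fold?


Fold size = 645/5 = 129
Training per fold = 645 - 129 = 516

516


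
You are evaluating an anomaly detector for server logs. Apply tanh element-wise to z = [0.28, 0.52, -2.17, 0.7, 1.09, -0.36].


tanh(0.28) = 0.2729
tanh(0.52) = 0.4777
tanh(-2.17) = -0.9743
tanh(0.7) = 0.6044
tanh(1.09) = 0.7969
tanh(-0.36) = -0.3452
result = [0.2729, 0.4777, -0.9743, 0.6044, 0.7969, -0.3452]

[0.2729, 0.4777, -0.9743, 0.6044, 0.7969, -0.3452]


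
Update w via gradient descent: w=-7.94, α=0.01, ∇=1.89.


w_new = w - α·∇
= -7.94 - 0.01·1.89
= -7.94 - 0.0189
= -7.9589

-7.9589


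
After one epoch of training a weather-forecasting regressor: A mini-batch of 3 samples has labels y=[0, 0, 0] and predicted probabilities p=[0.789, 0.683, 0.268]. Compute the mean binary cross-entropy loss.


L[0] = -ln(1-0.789) = -ln(0.211) = 1.5559
L[1] = -ln(1-0.683) = -ln(0.317) = 1.1489
L[2] = -ln(1-0.268) = -ln(0.732) = 0.312
mean = (1.5559 + 1.1489 + 0.312)/3 = 1.0056

1.0056


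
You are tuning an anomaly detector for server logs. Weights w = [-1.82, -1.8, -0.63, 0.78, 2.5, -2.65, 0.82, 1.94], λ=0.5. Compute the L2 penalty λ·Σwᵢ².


‖w‖₂² = (-1.82)² + (-1.8)² + (-0.63)² + (0.78)² + (2.5)² + (-2.65)² + (0.82)² + (1.94)²
     = 3.3124 + 3.24 + 0.3969 + 0.6084 + 6.25 + 7.0225 + 0.6724 + 3.7636
     = 25.2662
λ·‖w‖₂² = 0.5·25.2662 = 12.6331

12.6331


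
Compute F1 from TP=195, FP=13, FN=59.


Precision = 195/208 = 0.9375
Recall = 195/254 = 0.7677
F1 = 2·P·R/(P+R) = 2·TP/(2·TP+FP+FN) = 390/(390+13+59) = 390/462 = 0.8442

0.8442


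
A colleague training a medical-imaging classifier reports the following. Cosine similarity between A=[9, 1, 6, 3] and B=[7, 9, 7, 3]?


A·B = 9·7 + 1·9 + 6·7 + 3·3 = 123
‖A‖ = √127 = 11.2694, ‖B‖ = √188 = 13.7113
cos = 123/(√127·√188) = 123/√23876 = 0.796

0.796


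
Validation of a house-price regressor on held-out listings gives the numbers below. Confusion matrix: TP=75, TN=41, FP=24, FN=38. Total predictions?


Total = TP + TN + FP + FN
= 75 + 41 + 24 + 38
= 178
(Predicted positive: 99, predicted negative: 79)

178


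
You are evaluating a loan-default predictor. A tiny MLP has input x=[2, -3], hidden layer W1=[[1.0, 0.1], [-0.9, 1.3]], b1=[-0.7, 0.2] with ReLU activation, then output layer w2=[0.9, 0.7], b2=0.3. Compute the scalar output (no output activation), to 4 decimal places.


z1[0] = (1.0)·(2) + (0.1)·(-3) - 0.7 = 1.0
z1[1] = (-0.9)·(2) + (1.3)·(-3) + 0.2 = -5.5
h = ReLU(z1) = [1.0, 0.0]
output = (0.9)·(1.0) + (0.7)·(0.0) + 0.3 = 1.2

1.2


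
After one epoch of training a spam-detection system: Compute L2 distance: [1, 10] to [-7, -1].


d = √((1+ 7)² + (10+ 1)²)
  = √(64 + 121)
  = √185 = 13.6015

13.6015


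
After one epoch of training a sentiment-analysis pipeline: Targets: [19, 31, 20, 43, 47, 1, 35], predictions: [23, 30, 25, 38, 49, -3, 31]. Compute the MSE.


Squared errors: (19-23)²=16, (31-30)²=1, (20-25)²=25, (43-38)²=25, (47-49)²=4, (1+ 3)²=16, (35-31)²=16
Sum = 103
MSE = 103/7 = 103/7

103/7


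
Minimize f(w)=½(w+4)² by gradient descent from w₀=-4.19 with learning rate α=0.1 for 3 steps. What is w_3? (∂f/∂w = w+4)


step 1: grad = -4.19+4 = -0.19; w = -4.19 - 0.1·(-0.19) = -4.171
step 2: grad = -4.171+4 = -0.171; w = -4.171 - 0.1·(-0.171) = -4.1539
step 3: grad = -4.1539+4 = -0.1539; w = -4.1539 - 0.1·(-0.1539) = -4.13851

-4.13851


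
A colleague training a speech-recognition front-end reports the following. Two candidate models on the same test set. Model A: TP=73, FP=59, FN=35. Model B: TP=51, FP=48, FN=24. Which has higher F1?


Model A: P=73/132=0.553, R=73/108=0.6759, F1=2PR/(P+R)=2TP/(2TP+FP+FN)=146/240=0.6083
Model B: P=51/99=0.5152, R=51/75=0.68, F1=2PR/(P+R)=2TP/(2TP+FP+FN)=102/174=0.5862
0.6083 > 0.5862 → Model A

Model A


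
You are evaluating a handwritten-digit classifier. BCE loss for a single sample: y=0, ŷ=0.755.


BCE = -[y·ln(p) + (1-y)·ln(1-p)]
= -0 - 1·ln(1-0.755)
= -ln(0.245) = 1.4065

1.4065


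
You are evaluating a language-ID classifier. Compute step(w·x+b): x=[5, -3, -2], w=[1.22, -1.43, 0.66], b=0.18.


z = (5)·(1.22) + (-3)·(-1.43) + (-2)·(0.66) + 0.18
  = 9.25
step(z) = 1 (z≥0)

1


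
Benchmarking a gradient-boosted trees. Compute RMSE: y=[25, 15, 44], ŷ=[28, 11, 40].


MSE = 41/3 = 13.6667
RMSE = √(41/3) = 3.6968

3.6968


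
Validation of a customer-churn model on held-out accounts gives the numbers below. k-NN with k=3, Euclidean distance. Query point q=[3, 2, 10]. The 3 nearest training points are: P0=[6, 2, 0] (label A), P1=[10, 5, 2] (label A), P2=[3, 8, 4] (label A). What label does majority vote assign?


d(q,P0) = 10.4403  (label A)
d(q,P1) = 11.0454  (label A)
d(q,P2) = 8.4853  (label A)
Votes: A=3, B=0
Majority → A

A


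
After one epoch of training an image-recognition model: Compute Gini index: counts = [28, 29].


Probabilities: [28/57, 29/57] ≈ [0.4912, 0.5088]
Σpᵢ² = (784 + 841)/57² = 1625/3249
Gini = 1 - Σpᵢ² = 1 - 1625/3249 = 0.4998

0.4998


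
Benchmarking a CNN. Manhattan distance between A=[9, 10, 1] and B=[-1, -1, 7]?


d = |9+ 1| + |10+ 1| + |1-7|
  = 10 + 11 + 6
  = 27

27


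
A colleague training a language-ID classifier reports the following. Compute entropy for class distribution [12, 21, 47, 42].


Probabilities: [12/122, 21/122, 47/122, 42/122] ≈ [0.0984, 0.1721, 0.3852, 0.3443]
H = -((12/122)·log₂(12/122) + (21/122)·log₂(21/122) + (47/122)·log₂(47/122) + (42/122)·log₂(42/122))
  = 1.8258 bits

1.8258 bits


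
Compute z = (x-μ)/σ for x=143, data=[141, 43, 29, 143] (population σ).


μ = 89, σ = 53.2353
z = (143 - 89)/53.2353 = 1.0144

1.0144


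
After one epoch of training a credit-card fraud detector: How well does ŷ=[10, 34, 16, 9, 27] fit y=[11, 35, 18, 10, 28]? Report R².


ȳ = 20.4
SS_res = Σ(y-ŷ)² = 8
SS_tot = Σ(y-ȳ)² = 473.2
R² = 1 - SS_res/SS_tot = 1 - 0.0169 = 0.9831

0.9831


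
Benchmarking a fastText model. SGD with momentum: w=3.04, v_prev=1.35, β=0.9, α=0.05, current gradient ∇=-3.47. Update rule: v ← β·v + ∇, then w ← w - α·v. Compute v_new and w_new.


v_new = 0.9·1.35 - 3.47 = 1.215 - 3.47 = -2.255
w_new = 3.04 - 0.05·-2.255 = 3.04 + 0.11275 = 3.15275

v_new=-2.255, w_new=3.15275


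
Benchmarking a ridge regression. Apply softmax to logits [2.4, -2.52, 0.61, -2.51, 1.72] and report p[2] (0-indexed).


Exponentials: e^2.4=11.0232, e^-2.52=0.0805, e^0.61=1.8404, e^-2.51=0.0813, e^1.72=5.5845
Sum = 18.6099
Softmax = [0.5923, 0.0043, 0.0989, 0.0044, 0.3001]
p[2] = 1.8404/18.6099 = 0.0989

0.0989


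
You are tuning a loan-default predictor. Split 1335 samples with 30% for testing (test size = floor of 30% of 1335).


Test = ⌊1335·30/100⌋ = 400
Train = 1335 - 400 = 935

Train: 935, Test: 400


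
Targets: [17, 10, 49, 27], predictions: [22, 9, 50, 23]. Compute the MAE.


Absolute errors: |17-22|=5, |10-9|=1, |49-50|=1, |27-23|=4
Sum = 11
MAE = 11/4 = 11/4

11/4


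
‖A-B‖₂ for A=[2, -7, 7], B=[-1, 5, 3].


d = √((2+ 1)² + (-7-5)² + (7-3)²)
  = √(9 + 144 + 16)
  = √169 = 13.0

13.0


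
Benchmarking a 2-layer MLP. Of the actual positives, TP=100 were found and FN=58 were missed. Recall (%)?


Recall = TP/(TP+FN)
= 100/(100+58)
= 100/158 = 63.29%

63.29%


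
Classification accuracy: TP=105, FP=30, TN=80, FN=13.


Accuracy = (TP+TN)/(TP+TN+FP+FN)
= (105+80)/(228)
= 185/228 = 81.14%

81.14%


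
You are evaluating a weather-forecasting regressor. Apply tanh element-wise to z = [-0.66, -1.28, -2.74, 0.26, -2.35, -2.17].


tanh(-0.66) = -0.5784
tanh(-1.28) = -0.8565
tanh(-2.74) = -0.9917
tanh(0.26) = 0.2543
tanh(-2.35) = -0.982
tanh(-2.17) = -0.9743
result = [-0.5784, -0.8565, -0.9917, 0.2543, -0.982, -0.9743]

[-0.5784, -0.8565, -0.9917, 0.2543, -0.982, -0.9743]


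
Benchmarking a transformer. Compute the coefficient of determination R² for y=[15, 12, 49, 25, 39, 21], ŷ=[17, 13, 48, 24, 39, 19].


ȳ = 26.8333
SS_res = Σ(y-ŷ)² = 11
SS_tot = Σ(y-ȳ)² = 1036.83
R² = 1 - SS_res/SS_tot = 1 - 0.0106 = 0.9894

0.9894


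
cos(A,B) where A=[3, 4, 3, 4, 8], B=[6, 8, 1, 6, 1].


A·B = 3·6 + 4·8 + 3·1 + 4·6 + 8·1 = 85
‖A‖ = √114 = 10.6771, ‖B‖ = √138 = 11.7473
cos = 85/(√114·√138) = 85/√15732 = 0.6777

0.6777


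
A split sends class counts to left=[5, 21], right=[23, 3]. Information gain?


Parent = [28, 24], H_parent = 0.9957
H_left = 0.7063 (n=26), H_right = 0.5159 (n=26)
H_children = (26/52)·0.7063 + (26/52)·0.5159 = 0.6111
IG = 0.9957 - 0.6111 = 0.3846

0.3846


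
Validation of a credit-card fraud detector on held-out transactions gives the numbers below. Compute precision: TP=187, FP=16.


Precision = TP/(TP+FP)
= 187/(187+16)
= 187/203 = 92.12%

92.12%


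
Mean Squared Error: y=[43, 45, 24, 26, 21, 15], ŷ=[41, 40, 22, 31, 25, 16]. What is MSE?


Squared errors: (43-41)²=4, (45-40)²=25, (24-22)²=4, (26-31)²=25, (21-25)²=16, (15-16)²=1
Sum = 75
MSE = 75/6 = 25/2

25/2


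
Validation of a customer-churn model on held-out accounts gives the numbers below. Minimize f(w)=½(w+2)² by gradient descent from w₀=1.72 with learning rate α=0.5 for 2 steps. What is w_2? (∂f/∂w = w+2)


step 1: grad = 1.72+2 = 3.72; w = 1.72 - 0.5·(3.72) = -0.14
step 2: grad = -0.14+2 = 1.86; w = -0.14 - 0.5·(1.86) = -1.07

-1.07


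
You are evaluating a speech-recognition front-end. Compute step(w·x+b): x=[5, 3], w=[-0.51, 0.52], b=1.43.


z = (5)·(-0.51) + (3)·(0.52) + 1.43
  = 0.44
step(z) = 1 (z≥0)

1


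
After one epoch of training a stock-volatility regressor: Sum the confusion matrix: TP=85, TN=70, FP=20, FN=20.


Total = TP + TN + FP + FN
= 85 + 70 + 20 + 20
= 195
(Predicted positive: 105, predicted negative: 90)

195


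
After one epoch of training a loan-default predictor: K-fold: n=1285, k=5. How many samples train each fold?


Fold size = 1285/5 = 257
Training per fold = 1285 - 257 = 1028

1028


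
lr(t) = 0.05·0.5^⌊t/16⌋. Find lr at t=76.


n_drops = ⌊76/16⌋ = 4
lr = 0.05·0.5^4 = 0.05·0.0625 = 0.003125

0.003125


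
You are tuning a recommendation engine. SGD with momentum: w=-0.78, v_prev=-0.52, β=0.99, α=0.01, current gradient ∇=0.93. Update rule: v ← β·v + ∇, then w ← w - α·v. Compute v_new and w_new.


v_new = 0.99·-0.52 + 0.93 = -0.5148 + 0.93 = 0.4152
w_new = -0.78 - 0.01·0.4152 = -0.78 - 0.004152 = -0.784152

v_new=0.4152, w_new=-0.784152


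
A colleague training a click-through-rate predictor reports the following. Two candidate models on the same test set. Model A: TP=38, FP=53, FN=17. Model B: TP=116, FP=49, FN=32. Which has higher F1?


Model A: P=38/91=0.4176, R=38/55=0.6909, F1=2PR/(P+R)=2TP/(2TP+FP+FN)=76/146=0.5205
Model B: P=116/165=0.703, R=116/148=0.7838, F1=2PR/(P+R)=2TP/(2TP+FP+FN)=232/313=0.7412
0.5205 < 0.7412 → Model B

Model B


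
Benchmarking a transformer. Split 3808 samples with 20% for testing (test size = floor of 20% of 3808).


Test = ⌊3808·20/100⌋ = 761
Train = 3808 - 761 = 3047

Train: 3047, Test: 761


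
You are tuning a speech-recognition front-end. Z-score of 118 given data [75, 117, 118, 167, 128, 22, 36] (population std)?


μ = 94.7143, σ = 48.5437
z = (118 - 94.7143)/48.5437 = 0.4797

0.4797


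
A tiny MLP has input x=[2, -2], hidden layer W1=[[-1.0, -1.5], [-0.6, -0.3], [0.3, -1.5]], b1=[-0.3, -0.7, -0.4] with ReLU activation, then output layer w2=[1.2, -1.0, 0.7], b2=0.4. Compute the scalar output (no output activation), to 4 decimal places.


z1[0] = (-1.0)·(2) + (-1.5)·(-2) - 0.3 = 0.7
z1[1] = (-0.6)·(2) + (-0.3)·(-2) - 0.7 = -1.3
z1[2] = (0.3)·(2) + (-1.5)·(-2) - 0.4 = 3.2
h = ReLU(z1) = [0.7, 0.0, 3.2]
output = (1.2)·(0.7) + (-1.0)·(0.0) + (0.7)·(3.2) + 0.4 = 3.48

3.48


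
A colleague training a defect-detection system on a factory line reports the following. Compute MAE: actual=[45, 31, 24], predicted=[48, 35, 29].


Absolute errors: |45-48|=3, |31-35|=4, |24-29|=5
Sum = 12
MAE = 12/3 = 4

4


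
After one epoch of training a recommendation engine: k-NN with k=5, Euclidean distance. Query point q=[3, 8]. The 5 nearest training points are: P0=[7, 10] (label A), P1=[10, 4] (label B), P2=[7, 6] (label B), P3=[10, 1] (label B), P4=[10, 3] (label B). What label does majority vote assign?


d(q,P0) = 4.4721  (label A)
d(q,P1) = 8.0623  (label B)
d(q,P2) = 4.4721  (label B)
d(q,P3) = 9.8995  (label B)
d(q,P4) = 8.6023  (label B)
Votes: A=1, B=4
Majority → B

B


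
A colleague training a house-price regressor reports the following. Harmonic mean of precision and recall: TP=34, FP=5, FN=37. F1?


Precision = 34/39 = 0.8718
Recall = 34/71 = 0.4789
F1 = 2·P·R/(P+R) = 2·TP/(2·TP+FP+FN) = 68/(68+5+37) = 68/110 = 0.6182

0.6182


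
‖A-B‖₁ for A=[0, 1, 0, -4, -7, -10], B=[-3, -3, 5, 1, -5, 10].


d = |0+ 3| + |1+ 3| + |0-5| + |-4-1| + |-7+ 5| + |-10-10|
  = 3 + 4 + 5 + 5 + 2 + 20
  = 39

39


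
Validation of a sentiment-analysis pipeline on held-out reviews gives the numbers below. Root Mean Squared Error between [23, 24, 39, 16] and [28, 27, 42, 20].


MSE = 59/4 = 14.75
RMSE = √(59/4) = 3.8406

3.8406


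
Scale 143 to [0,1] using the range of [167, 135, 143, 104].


min=104, max=167
(143-104)/(167-104) = 39/63 = 0.619

0.619


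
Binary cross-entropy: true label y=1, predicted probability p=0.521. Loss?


BCE = -[y·ln(p) + (1-y)·ln(1-p)]
= -1·ln(0.521) - 0
= -ln(0.521) = 0.652

0.652


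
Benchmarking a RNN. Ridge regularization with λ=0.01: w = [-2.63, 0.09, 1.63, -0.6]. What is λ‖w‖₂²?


‖w‖₂² = (-2.63)² + (0.09)² + (1.63)² + (-0.6)²
     = 6.9169 + 0.0081 + 2.6569 + 0.36
     = 9.9419
λ·‖w‖₂² = 0.01·9.9419 = 0.099419

0.099419


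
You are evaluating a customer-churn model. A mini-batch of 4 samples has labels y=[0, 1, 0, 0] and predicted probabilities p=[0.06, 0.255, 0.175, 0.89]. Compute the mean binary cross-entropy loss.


L[0] = -ln(1-0.06) = -ln(0.94) = 0.0619
L[1] = -ln(0.255) = 1.3665
L[2] = -ln(1-0.175) = -ln(0.825) = 0.1924
L[3] = -ln(1-0.89) = -ln(0.11) = 2.2073
mean = (0.0619 + 1.3665 + 0.1924 + 2.2073)/4 = 0.957

0.957


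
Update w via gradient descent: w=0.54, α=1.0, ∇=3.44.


w_new = w - α·∇
= 0.54 - 1.0·3.44
= 0.54 - 3.44
= -2.9

-2.9


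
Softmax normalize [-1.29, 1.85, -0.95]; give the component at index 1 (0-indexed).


Exponentials: e^-1.29=0.2753, e^1.85=6.3598, e^-0.95=0.3867
Sum = 7.0218
Softmax = [0.0392, 0.9057, 0.0551]
p[1] = 6.3598/7.0218 = 0.9057

0.9057


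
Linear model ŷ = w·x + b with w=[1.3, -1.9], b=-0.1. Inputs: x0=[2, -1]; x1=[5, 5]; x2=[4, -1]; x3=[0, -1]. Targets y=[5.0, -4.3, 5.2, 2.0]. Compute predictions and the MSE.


ŷ0 = (1.3)·(2) + (-1.9)·(-1) - 0.1 = 4.4
ŷ1 = (1.3)·(5) + (-1.9)·(5) - 0.1 = -3.1
ŷ2 = (1.3)·(4) + (-1.9)·(-1) - 0.1 = 7.0
ŷ3 = (1.3)·(0) + (-1.9)·(-1) - 0.1 = 1.8
errors² = [0.36, 1.44, 3.24, 0.04]
MSE = 5.0800/4 = 1.27

1.27


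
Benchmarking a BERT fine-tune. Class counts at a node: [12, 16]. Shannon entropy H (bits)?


Probabilities: [12/28, 16/28] ≈ [0.4286, 0.5714]
H = -((12/28)·log₂(12/28) + (16/28)·log₂(16/28))
  = 0.9852 bits

0.9852 bits


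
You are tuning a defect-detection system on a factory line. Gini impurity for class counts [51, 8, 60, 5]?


Probabilities: [51/124, 8/124, 60/124, 5/124] ≈ [0.4113, 0.0645, 0.4839, 0.0403]
Σpᵢ² = (2601 + 64 + 3600 + 25)/124² = 6290/15376
Gini = 1 - Σpᵢ² = 1 - 6290/15376 = 0.5909

0.5909


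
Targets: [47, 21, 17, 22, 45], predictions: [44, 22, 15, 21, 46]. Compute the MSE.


Squared errors: (47-44)²=9, (21-22)²=1, (17-15)²=4, (22-21)²=1, (45-46)²=1
Sum = 16
MSE = 16/5 = 16/5

16/5


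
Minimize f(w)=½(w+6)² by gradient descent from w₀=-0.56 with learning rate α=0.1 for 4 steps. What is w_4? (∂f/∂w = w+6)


step 1: grad = -0.56+6 = 5.44; w = -0.56 - 0.1·(5.44) = -1.104
step 2: grad = -1.104+6 = 4.896; w = -1.104 - 0.1·(4.896) = -1.5936
step 3: grad = -1.5936+6 = 4.4064; w = -1.5936 - 0.1·(4.4064) = -2.03424
step 4: grad = -2.03424+6 = 3.96576; w = -2.03424 - 0.1·(3.96576) = -2.430816

-2.430816


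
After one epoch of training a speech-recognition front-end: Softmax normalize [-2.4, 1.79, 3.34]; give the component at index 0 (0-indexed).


Exponentials: e^-2.4=0.0907, e^1.79=5.9895, e^3.34=28.2191
Sum = 34.2993
Softmax = [0.0026, 0.1746, 0.8227]
p[0] = 0.0907/34.2993 = 0.0026

0.0026


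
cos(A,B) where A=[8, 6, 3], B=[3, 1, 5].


A·B = 8·3 + 6·1 + 3·5 = 45
‖A‖ = √109 = 10.4403, ‖B‖ = √35 = 5.9161
cos = 45/(√109·√35) = 45/√3815 = 0.7286

0.7286


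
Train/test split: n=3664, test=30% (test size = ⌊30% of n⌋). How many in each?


Test = ⌊3664·30/100⌋ = 1099
Train = 3664 - 1099 = 2565

Train: 2565, Test: 1099


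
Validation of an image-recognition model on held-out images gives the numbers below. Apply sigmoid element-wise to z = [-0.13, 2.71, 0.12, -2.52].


σ(-0.13) = 1/(1+e^0.13) = 0.4675
σ(2.71) = 1/(1+e^-2.71) = 0.9376
σ(0.12) = 1/(1+e^-0.12) = 0.53
σ(-2.52) = 1/(1+e^2.52) = 0.0745
result = [0.4675, 0.9376, 0.53, 0.0745]

[0.4675, 0.9376, 0.53, 0.0745]


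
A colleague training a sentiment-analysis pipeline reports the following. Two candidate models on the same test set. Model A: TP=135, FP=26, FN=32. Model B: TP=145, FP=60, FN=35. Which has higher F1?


Model A: P=135/161=0.8385, R=135/167=0.8084, F1=2PR/(P+R)=2TP/(2TP+FP+FN)=270/328=0.8232
Model B: P=145/205=0.7073, R=145/180=0.8056, F1=2PR/(P+R)=2TP/(2TP+FP+FN)=290/385=0.7532
0.8232 > 0.7532 → Model A

Model A


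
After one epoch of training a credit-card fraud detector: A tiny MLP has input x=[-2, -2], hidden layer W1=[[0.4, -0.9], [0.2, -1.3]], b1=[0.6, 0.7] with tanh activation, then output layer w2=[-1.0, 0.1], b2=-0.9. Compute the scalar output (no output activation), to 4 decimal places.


z1[0] = (0.4)·(-2) + (-0.9)·(-2) + 0.6 = 1.6
z1[1] = (0.2)·(-2) + (-1.3)·(-2) + 0.7 = 2.9
h = tanh(z1) = [0.9217, 0.994]
output = (-1.0)·(0.9217) + (0.1)·(0.994) - 0.9 = -1.7223

-1.7223


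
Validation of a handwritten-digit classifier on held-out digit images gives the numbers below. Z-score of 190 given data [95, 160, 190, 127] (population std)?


μ = 143, σ = 35.5598
z = (190 - 143)/35.5598 = 1.3217

1.3217


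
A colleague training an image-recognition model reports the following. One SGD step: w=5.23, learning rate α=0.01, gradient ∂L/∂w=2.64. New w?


w_new = w - α·∇
= 5.23 - 0.01·2.64
= 5.23 - 0.0264
= 5.2036

5.2036


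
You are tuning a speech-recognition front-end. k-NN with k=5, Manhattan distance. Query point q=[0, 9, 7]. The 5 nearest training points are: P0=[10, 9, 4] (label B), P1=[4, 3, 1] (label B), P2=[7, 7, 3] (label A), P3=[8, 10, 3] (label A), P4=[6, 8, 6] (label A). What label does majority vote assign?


d(q,P0) = 13  (label B)
d(q,P1) = 16  (label B)
d(q,P2) = 13  (label A)
d(q,P3) = 13  (label A)
d(q,P4) = 8  (label A)
Votes: A=3, B=2
Majority → A

A


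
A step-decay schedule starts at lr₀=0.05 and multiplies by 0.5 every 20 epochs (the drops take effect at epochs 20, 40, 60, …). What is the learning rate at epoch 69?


n_drops = ⌊69/20⌋ = 3
lr = 0.05·0.5^3 = 0.05·0.125 = 0.00625

0.00625


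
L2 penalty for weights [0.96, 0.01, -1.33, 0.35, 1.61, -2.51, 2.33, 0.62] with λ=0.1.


‖w‖₂² = (0.96)² + (0.01)² + (-1.33)² + (0.35)² + (1.61)² + (-2.51)² + (2.33)² + (0.62)²
     = 0.9216 + 0.0001 + 1.7689 + 0.1225 + 2.5921 + 6.3001 + 5.4289 + 0.3844
     = 17.5186
λ·‖w‖₂² = 0.1·17.5186 = 1.75186

1.75186


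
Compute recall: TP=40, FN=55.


Recall = TP/(TP+FN)
= 40/(40+55)
= 40/95 = 42.11%

42.11%


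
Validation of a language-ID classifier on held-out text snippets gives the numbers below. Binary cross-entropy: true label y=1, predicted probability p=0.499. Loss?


BCE = -[y·ln(p) + (1-y)·ln(1-p)]
= -1·ln(0.499) - 0
= -ln(0.499) = 0.6951

0.6951
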